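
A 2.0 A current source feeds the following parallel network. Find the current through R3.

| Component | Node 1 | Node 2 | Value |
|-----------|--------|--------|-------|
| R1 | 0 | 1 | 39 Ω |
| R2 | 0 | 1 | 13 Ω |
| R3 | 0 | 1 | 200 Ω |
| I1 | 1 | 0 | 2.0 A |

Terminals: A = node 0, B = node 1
All resistors sit directly between nodes 0 and 1, so they are in parallel and share one voltage V; the full source current 2 A splits among them.
1/R_par = 1/39 + 1/13 + 1/200 = 0.1076 S  =>  R_par = 9.297 Ω
V = I × R_par = 2 × 9.297 = 18.59 V
I_R3 = V/R3 = 18.59/200 = 0.09297 A

Final answer: 0.09297 A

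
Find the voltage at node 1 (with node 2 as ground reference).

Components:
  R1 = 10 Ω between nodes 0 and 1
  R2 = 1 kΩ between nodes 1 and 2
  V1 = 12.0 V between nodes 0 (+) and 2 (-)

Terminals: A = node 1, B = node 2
Nodal analysis, taking node 2 as the 0 V reference.
Source V1 fixes V_0 = 12 V.
KCL at each unknown node (sum of currents leaving = 0; resistances in Ω):
  Node 1: (V_1 - 12)/10 + (V_1 - 0)/1000 = 0
Collecting terms: 0.101 × V_1 = 1.2  =>  V_1 = 11.88 V
The requested potential is V_1 = 11.88 V.

Final answer: V_1 = 11.88 V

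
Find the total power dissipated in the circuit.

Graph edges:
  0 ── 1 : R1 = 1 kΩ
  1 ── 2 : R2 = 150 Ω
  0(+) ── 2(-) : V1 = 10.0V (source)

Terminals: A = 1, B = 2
Nodal analysis, taking node 2 as the 0 V reference.
Source V1 fixes V_0 = 10 V.
KCL at each unknown node (sum of currents leaving = 0; resistances in Ω):
  Node 1: (V_1 - 10)/1000 + (V_1 - 0)/150 = 0
Collecting terms: 0.007667 × V_1 = 0.01  =>  V_1 = 1.304 V
Power in each resistor, P = (ΔV)²/R:
  P_R1 = (10 - 1.304)²/1000 = 0.07561 W
  P_R2 = (1.304 - 0)²/150 = 0.01134 W
P_total = P_R1 + P_R2 = 0.08696 W

Final answer: 0.08696 W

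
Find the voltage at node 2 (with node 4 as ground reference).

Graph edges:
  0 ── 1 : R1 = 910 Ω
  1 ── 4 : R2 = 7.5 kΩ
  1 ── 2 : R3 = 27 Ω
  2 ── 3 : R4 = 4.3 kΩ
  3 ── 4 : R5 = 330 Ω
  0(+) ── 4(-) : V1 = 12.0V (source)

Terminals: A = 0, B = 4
Nodal analysis, taking node 4 as the 0 V reference.
Source V1 fixes V_0 = 12 V.
KCL at each unknown node (sum of currents leaving = 0; resistances in Ω):
  Node 1: (V_1 - 12)/910 + (V_1 - 0)/7500 + (V_1 - V_2)/27 = 0
  Node 2: (V_2 - V_1)/27 + (V_2 - V_3)/4300 = 0
  Node 3: (V_3 - V_2)/4300 + (V_3 - 0)/330 = 0
Collecting terms (coefficients in siemens):
  0.03827·V_1 - 0.03704·V_2 = 0.01319
  0.03727·V_2 - 0.03704·V_1 - 0.0002326·V_3 = 0
  0.003263·V_3 - 0.0002326·V_2 = 0
Solving these 3 simultaneous equations (Gaussian elimination) gives:
  V_1 = 9.113 V, V_2 = 9.061 V, V_3 = 0.6458 V
The requested potential is V_2 = 9.061 V.

Final answer: V_2 = 9.061 V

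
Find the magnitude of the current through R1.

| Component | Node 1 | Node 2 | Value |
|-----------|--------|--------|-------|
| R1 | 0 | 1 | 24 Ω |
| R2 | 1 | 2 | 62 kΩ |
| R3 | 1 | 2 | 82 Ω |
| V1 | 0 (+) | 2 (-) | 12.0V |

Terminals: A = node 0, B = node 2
Nodal analysis, taking node 2 as the 0 V reference.
Source V1 fixes V_0 = 12 V.
KCL at each unknown node (sum of currents leaving = 0; resistances in Ω):
  Node 1: (V_1 - 12)/24 + (V_1 - 0)/62000 + (V_1 - 0)/82 = 0
Collecting terms: 0.05388 × V_1 = 0.5  =>  V_1 = 9.28 V
I_R1 = (V_0 - V_1)/R1 = (12 - 9.28)/24 = 0.1133 A
|I_R1| = 0.1133 A

Final answer: |I_R1| = 0.1133 A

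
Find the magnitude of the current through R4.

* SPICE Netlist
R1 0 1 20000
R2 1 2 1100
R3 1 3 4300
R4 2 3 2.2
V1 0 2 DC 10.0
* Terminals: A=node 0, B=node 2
Nodal analysis, taking node 2 as the 0 V reference.
Source V1 fixes V_0 = 10 V.
KCL at each unknown node (sum of currents leaving = 0; resistances in Ω):
  Node 1: (V_1 - 10)/20000 + (V_1 - 0)/1100 + (V_1 - V_3)/4300 = 0
  Node 3: (V_3 - V_1)/4300 + (V_3 - 0)/2.2 = 0
Collecting terms (coefficients in siemens):
  0.001192·V_1 - 0.0002326·V_3 = 0.0005
  0.4548·V_3 - 0.0002326·V_1 = 0
Determinant D = (0.001192)(0.4548) - (-0.0002326)(-0.0002326) = 0.0005419
V_1 = [(0.0005)(0.4548) - (-0.0002326)(0)]/D = 0.4196 V
V_3 = [(0.001192)(0) - (0.0005)(-0.0002326)]/D = 0.0002146 V
I_R4 = (V_2 - V_3)/R4 = (0 - 0.0002146)/2.2 = -0.00009754 A
|I_R4| = 0.00009754 A

Final answer: |I_R4| = 9.754e-05 A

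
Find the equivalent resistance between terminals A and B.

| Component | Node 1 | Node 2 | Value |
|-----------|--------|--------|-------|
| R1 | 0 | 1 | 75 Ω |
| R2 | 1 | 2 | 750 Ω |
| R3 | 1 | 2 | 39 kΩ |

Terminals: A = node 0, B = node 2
Reduce the network between node 0 (A) and node 2 (B) by series/parallel combination:
  Rp1 = R2 ‖ R3 (parallel, both between nodes 1 and 2) = 1/(1/750 + 1/39000) = 735.8 Ω
  Rs1 = R1 + Rp1 (series, joined only at node 1) = 75 + 735.8 = 810.8 Ω
R_eq = 810.8 Ω

Final answer: 810.8 Ω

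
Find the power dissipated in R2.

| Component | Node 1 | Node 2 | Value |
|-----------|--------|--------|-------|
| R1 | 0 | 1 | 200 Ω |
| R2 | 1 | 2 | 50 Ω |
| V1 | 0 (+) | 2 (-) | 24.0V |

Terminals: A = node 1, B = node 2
Nodal analysis, taking node 2 as the 0 V reference.
Source V1 fixes V_0 = 24 V.
KCL at each unknown node (sum of currents leaving = 0; resistances in Ω):
  Node 1: (V_1 - 24)/200 + (V_1 - 0)/50 = 0
Collecting terms: 0.025 × V_1 = 0.12  =>  V_1 = 4.8 V
I_R2 = (V_1 - V_2)/R2 = (4.8 - 0)/50 = 0.096 A
P_R2 = I_R2² × R2 = (0.096)² × 50 = 0.4608 W

Final answer: 0.4608 W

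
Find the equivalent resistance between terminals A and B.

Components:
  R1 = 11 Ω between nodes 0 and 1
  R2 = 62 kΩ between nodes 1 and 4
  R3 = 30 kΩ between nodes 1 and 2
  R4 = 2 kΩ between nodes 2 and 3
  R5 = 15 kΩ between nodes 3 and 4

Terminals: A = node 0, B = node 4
Reduce the network between node 0 (A) and node 4 (B) by series/parallel combination:
  Rs1 = R3 + R4 (series, joined only at node 2) = 30000 + 2000 = 32000 Ω
  Rs2 = R5 + Rs1 (series, joined only at node 3) = 15000 + 32000 = 47000 Ω
  Rp1 = R2 ‖ Rs2 (parallel, both between nodes 1 and 4) = 1/(1/62000 + 1/47000) = 26730 Ω
  Rs3 = R1 + Rp1 (series, joined only at node 1) = 11 + 26730 = 26740 Ω
R_eq = 26.74 kΩ

Final answer: 26.74 kΩ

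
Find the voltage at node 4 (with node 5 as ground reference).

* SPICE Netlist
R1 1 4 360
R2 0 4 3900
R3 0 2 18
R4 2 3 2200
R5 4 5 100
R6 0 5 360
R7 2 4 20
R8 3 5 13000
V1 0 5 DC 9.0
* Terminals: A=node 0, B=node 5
Nodal analysis, taking node 5 as the 0 V reference.
Source V1 fixes V_0 = 9 V.
KCL at each unknown node (sum of currents leaving = 0; resistances in Ω):
  Node 1: (V_1 - V_4)/360 = 0
  Node 2: (V_2 - 9)/18 + (V_2 - V_3)/2200 + (V_2 - V_4)/20 = 0
  Node 3: (V_3 - V_2)/2200 + (V_3 - 0)/13000 = 0
  Node 4: (V_4 - V_1)/360 + (V_4 - 9)/3900 + (V_4 - 0)/100 + (V_4 - V_2)/20 = 0
Collecting terms (coefficients in siemens):
  0.002778·V_1 - 0.002778·V_4 = 0
  0.106·V_2 - 0.0004545·V_3 - 0.05·V_4 = 0.5
  0.0005315·V_3 - 0.0004545·V_2 = 0
  0.06303·V_4 - 0.002778·V_1 - 0.05·V_2 = 0.002308
Solving these 4 simultaneous equations (Gaussian elimination) gives:
  V_1 = 6.532 V, V_2 = 7.826 V, V_3 = 6.694 V, V_4 = 6.532 V
The requested potential is V_4 = 6.532 V.

Final answer: V_4 = 6.532 V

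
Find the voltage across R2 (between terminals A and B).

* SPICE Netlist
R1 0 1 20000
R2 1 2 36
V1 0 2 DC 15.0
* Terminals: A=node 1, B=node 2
R1 and R2 are in series across V1 (node 0 → node 1 → node 2), and the output A–B is taken across R2, so this is a voltage divider.
Series current: I = V1/(R1 + R2) = 15/(20000 + 36) = 15/20040 = 0.0007487 A
V_R2 = I × R2 = V1 × R2/(R1 + R2) = 15 × 36/20040 = 0.02695 V

Final answer: 0.02695 V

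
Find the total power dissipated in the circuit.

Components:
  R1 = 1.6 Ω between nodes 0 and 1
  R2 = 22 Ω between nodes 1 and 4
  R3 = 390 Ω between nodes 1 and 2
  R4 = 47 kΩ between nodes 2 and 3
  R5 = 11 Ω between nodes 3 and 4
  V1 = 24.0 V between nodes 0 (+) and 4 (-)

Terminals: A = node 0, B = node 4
Nodal analysis, taking node 4 as the 0 V reference.
Source V1 fixes V_0 = 24 V.
KCL at each unknown node (sum of currents leaving = 0; resistances in Ω):
  Node 1: (V_1 - 24)/1.6 + (V_1 - 0)/22 + (V_1 - V_2)/390 = 0
  Node 2: (V_2 - V_1)/390 + (V_2 - V_3)/47000 = 0
  Node 3: (V_3 - V_2)/47000 + (V_3 - 0)/11 = 0
Collecting terms (coefficients in siemens):
  0.673·V_1 - 0.002564·V_2 = 15
  0.002585·V_2 - 0.002564·V_1 - 0.00002128·V_3 = 0
  0.09093·V_3 - 0.00002128·V_2 = 0
Solving these 3 simultaneous equations (Gaussian elimination) gives:
  V_1 = 22.37 V, V_2 = 22.19 V, V_3 = 0.005192 V
Power in each resistor, P = (ΔV)²/R:
  P_R1 = (24 - 22.37)²/1.6 = 1.656 W
  P_R2 = (22.37 - 0)²/22 = 22.75 W
  P_R3 = (22.37 - 22.19)²/390 = 0.00008688 W
  P_R4 = (22.19 - 0.005192)²/47000 = 0.01047 W
  P_R5 = (0.005192 - 0)²/11 = 0.00000245 W
P_total = P_R1 + P_R2 + P_R3 + P_R4 + P_R5 = 24.42 W

Final answer: 24.42 W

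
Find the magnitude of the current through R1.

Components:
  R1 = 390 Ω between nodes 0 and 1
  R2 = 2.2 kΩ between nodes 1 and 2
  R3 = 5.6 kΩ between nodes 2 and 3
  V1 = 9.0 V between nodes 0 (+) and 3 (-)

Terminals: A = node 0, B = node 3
Nodal analysis, taking node 3 as the 0 V reference.
Source V1 fixes V_0 = 9 V.
KCL at each unknown node (sum of currents leaving = 0; resistances in Ω):
  Node 1: (V_1 - 9)/390 + (V_1 - V_2)/2200 = 0
  Node 2: (V_2 - V_1)/2200 + (V_2 - 0)/5600 = 0
Collecting terms (coefficients in siemens):
  0.003019·V_1 - 0.0004545·V_2 = 0.02308
  0.0006331·V_2 - 0.0004545·V_1 = 0
Determinant D = (0.003019)(0.0006331) - (-0.0004545)(-0.0004545) = 0.000001705
V_1 = [(0.02308)(0.0006331) - (-0.0004545)(0)]/D = 8.571 V
V_2 = [(0.003019)(0) - (0.02308)(-0.0004545)]/D = 6.154 V
I_R1 = (V_0 - V_1)/R1 = (9 - 8.571)/390 = 0.001099 A
|I_R1| = 0.001099 A

Final answer: |I_R1| = 0.001099 A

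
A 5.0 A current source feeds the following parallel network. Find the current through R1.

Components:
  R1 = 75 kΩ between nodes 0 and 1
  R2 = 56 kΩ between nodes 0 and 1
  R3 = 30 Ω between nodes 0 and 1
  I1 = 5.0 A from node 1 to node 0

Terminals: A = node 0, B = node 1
All resistors sit directly between nodes 0 and 1, so they are in parallel and share one voltage V; the full source current 5 A splits among them.
1/R_par = 1/75000 + 1/56000 + 1/30 = 0.03336 S  =>  R_par = 29.97 Ω
V = I × R_par = 5 × 29.97 = 149.9 V
I_R1 = V/R1 = 149.9/75000 = 0.001998 A

Final answer: 0.001998 A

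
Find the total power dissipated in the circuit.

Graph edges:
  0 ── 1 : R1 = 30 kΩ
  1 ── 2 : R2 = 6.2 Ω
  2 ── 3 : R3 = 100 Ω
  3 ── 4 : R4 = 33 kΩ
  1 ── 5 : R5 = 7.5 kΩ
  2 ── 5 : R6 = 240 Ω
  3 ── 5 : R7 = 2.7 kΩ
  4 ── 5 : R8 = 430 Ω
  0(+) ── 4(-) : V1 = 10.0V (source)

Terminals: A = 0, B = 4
Nodal analysis, taking node 4 as the 0 V reference.
Source V1 fixes V_0 = 10 V.
KCL at each unknown node (sum of currents leaving = 0; resistances in Ω):
  Node 1: (V_1 - 10)/30000 + (V_1 - V_2)/6.2 + (V_1 - V_5)/7500 = 0
  Node 2: (V_2 - V_1)/6.2 + (V_2 - V_3)/100 + (V_2 - V_5)/240 = 0
  Node 3: (V_3 - V_2)/100 + (V_3 - 0)/33000 + (V_3 - V_5)/2700 = 0
  Node 5: (V_5 - V_1)/7500 + (V_5 - V_2)/240 + (V_5 - V_3)/2700 + (V_5 - 0)/430 = 0
Collecting terms (coefficients in siemens):
  0.1615·V_1 - 0.1613·V_2 - 0.0001333·V_5 = 0.0003333
  0.1755·V_2 - 0.1613·V_1 - 0.01·V_3 - 0.004167·V_5 = 0
  0.0104·V_3 - 0.01·V_2 - 0.0003704·V_5 = 0
  0.006996·V_5 - 0.0001333·V_1 - 0.004167·V_2 - 0.0003704·V_3 = 0
Solving these 4 simultaneous equations (Gaussian elimination) gives:
  V_1 = 0.2084 V, V_2 = 0.2064 V, V_3 = 0.2034 V, V_5 = 0.1377 V
Power in each resistor, P = (ΔV)²/R:
  P_R1 = (10 - 0.2084)²/30000 = 0.003196 W
  P_R2 = (0.2084 - 0.2064)²/6.2 = 0.0000006229 W
  P_R3 = (0.2064 - 0.2034)²/100 = 0.00000009301 W
  P_R4 = (0.2034 - 0)²/33000 = 0.000001254 W
  P_R5 = (0.2084 - 0.1377)²/7500 = 0.0000006668 W
  P_R6 = (0.2064 - 0.1377)²/240 = 0.00001969 W
  P_R7 = (0.2034 - 0.1377)²/2700 = 0.000001599 W
  P_R8 = (0 - 0.1377)²/430 = 0.00004409 W
P_total = P_R1 + P_R2 + P_R3 + P_R4 + P_R5 + P_R6 + P_R7 + P_R8 = 0.003264 W

Final answer: 0.003264 W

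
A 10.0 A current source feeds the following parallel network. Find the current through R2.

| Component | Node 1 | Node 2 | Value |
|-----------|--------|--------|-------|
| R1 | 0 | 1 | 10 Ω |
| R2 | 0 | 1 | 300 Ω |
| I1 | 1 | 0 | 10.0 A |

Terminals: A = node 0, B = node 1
All resistors sit directly between nodes 0 and 1, so they are in parallel and share one voltage V; the full source current 10 A splits among them.
1/R_par = 1/10 + 1/300 = 0.1033 S  =>  R_par = 9.677 Ω
V = I × R_par = 10 × 9.677 = 96.77 V
I_R2 = V/R2 = 96.77/300 = 0.3226 A

Final answer: 0.3226 A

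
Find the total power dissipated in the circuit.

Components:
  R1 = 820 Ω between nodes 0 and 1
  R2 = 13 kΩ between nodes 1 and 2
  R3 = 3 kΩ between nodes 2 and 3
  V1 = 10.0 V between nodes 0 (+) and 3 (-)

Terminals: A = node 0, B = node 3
Nodal analysis, taking node 3 as the 0 V reference.
Source V1 fixes V_0 = 10 V.
KCL at each unknown node (sum of currents leaving = 0; resistances in Ω):
  Node 1: (V_1 - 10)/820 + (V_1 - V_2)/13000 = 0
  Node 2: (V_2 - V_1)/13000 + (V_2 - 0)/3000 = 0
Collecting terms (coefficients in siemens):
  0.001296·V_1 - 0.00007692·V_2 = 0.0122
  0.0004103·V_2 - 0.00007692·V_1 = 0
Determinant D = (0.001296)(0.0004103) - (-0.00007692)(-0.00007692) = 0.000000526
V_1 = [(0.0122)(0.0004103) - (-0.00007692)(0)]/D = 9.512 V
V_2 = [(0.001296)(0) - (0.0122)(-0.00007692)]/D = 1.784 V
Power in each resistor, P = (ΔV)²/R:
  P_R1 = (10 - 9.512)²/820 = 0.0002898 W
  P_R2 = (9.512 - 1.784)²/13000 = 0.004595 W
  P_R3 = (1.784 - 0)²/3000 = 0.00106 W
P_total = P_R1 + P_R2 + P_R3 = 0.005945 W

Final answer: 0.005945 W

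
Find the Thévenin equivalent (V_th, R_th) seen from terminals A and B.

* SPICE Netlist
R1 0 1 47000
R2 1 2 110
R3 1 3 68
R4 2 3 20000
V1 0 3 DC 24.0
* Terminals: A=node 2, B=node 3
Step 1 — V_th is the open-circuit voltage V_A - V_B (nothing connected across the terminals).
Nodal analysis, taking node 3 as the 0 V reference.
Source V1 fixes V_0 = 24 V.
KCL at each unknown node (sum of currents leaving = 0; resistances in Ω):
  Node 1: (V_1 - 24)/47000 + (V_1 - V_2)/110 + (V_1 - 0)/68 = 0
  Node 2: (V_2 - V_1)/110 + (V_2 - 0)/20000 = 0
Collecting terms (coefficients in siemens):
  0.02382·V_1 - 0.009091·V_2 = 0.0005106
  0.009141·V_2 - 0.009091·V_1 = 0
Determinant D = (0.02382)(0.009141) - (-0.009091)(-0.009091) = 0.0001351
V_1 = [(0.0005106)(0.009141) - (-0.009091)(0)]/D = 0.03456 V
V_2 = [(0.02382)(0) - (0.0005106)(-0.009091)]/D = 0.03437 V
V_th = V_2 - V_3 = 0.03437 - 0 = 0.03437 V
Step 2 — R_th: zero the source — replace V1 by a short circuit (node 3 merges into node 0) — and find the resistance seen between A (node 2) and B (node 0).
Reduce the network between node 2 (A) and node 0 (B) by series/parallel combination:
  Rp1 = R1 ‖ R3 (parallel, both between nodes 0 and 1) = 1/(1/47000 + 1/68) = 67.9 Ω
  Rs1 = R2 + Rp1 (series, joined only at node 1) = 110 + 67.9 = 177.9 Ω
  Rp2 = R4 ‖ Rs1 (parallel, both between nodes 0 and 2) = 1/(1/20000 + 1/177.9) = 176.3 Ω
R_th = 176.3 Ω

Final answer: V_th = 0.03437 V, R_th = 176.3 Ω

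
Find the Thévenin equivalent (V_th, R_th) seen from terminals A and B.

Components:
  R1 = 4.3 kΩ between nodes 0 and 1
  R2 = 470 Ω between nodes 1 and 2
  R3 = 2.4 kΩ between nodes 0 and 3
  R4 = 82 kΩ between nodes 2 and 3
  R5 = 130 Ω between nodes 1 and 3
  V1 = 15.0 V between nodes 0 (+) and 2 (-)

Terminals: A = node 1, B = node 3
Step 1 — V_th is the open-circuit voltage V_A - V_B (nothing connected across the terminals).
Nodal analysis, taking node 2 as the 0 V reference.
Source V1 fixes V_0 = 15 V.
KCL at each unknown node (sum of currents leaving = 0; resistances in Ω):
  Node 1: (V_1 - 15)/4300 + (V_1 - 0)/470 + (V_1 - V_3)/130 = 0
  Node 3: (V_3 - 15)/2400 + (V_3 - 0)/82000 + (V_3 - V_1)/130 = 0
Collecting terms (coefficients in siemens):
  0.01005·V_1 - 0.007692·V_3 = 0.003488
  0.008121·V_3 - 0.007692·V_1 = 0.00625
Determinant D = (0.01005)(0.008121) - (-0.007692)(-0.007692) = 0.00002247
V_1 = [(0.003488)(0.008121) - (-0.007692)(0.00625)]/D = 3.401 V
V_3 = [(0.01005)(0.00625) - (0.003488)(-0.007692)]/D = 3.991 V
V_th = V_1 - V_3 = 3.401 - 3.991 = -0.59 V
Step 2 — R_th: zero the source — replace V1 by a short circuit (node 2 merges into node 0) — and find the resistance seen between A (node 1) and B (node 3).
Reduce the network between node 1 (A) and node 3 (B) by series/parallel combination:
  Rp1 = R1 ‖ R2 (parallel, both between nodes 0 and 1) = 1/(1/4300 + 1/470) = 423.7 Ω
  Rp2 = R3 ‖ R4 (parallel, both between nodes 0 and 3) = 1/(1/2400 + 1/82000) = 2332 Ω
  Rs1 = Rp1 + Rp2 (series, joined only at node 0) = 423.7 + 2332 = 2755 Ω
  Rp3 = R5 ‖ Rs1 (parallel, both between nodes 1 and 3) = 1/(1/130 + 1/2755) = 124.1 Ω
R_th = 124.1 Ω

Final answer: V_th = -0.59 V, R_th = 124.1 Ω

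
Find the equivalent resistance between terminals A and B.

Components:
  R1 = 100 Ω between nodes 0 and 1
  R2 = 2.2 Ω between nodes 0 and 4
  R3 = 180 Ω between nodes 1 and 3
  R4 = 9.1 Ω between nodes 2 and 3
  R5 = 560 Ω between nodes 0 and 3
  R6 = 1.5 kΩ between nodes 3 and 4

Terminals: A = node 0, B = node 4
Reduce the network between node 0 (A) and node 4 (B) by series/parallel combination:
  Rs1 = R1 + R3 (series, joined only at node 1) = 100 + 180 = 280 Ω
  Rp1 = R5 ‖ Rs1 (parallel, both between nodes 0 and 3) = 1/(1/560 + 1/280) = 186.7 Ω
  R4 touches the rest of the network only at node 3 (its other end, node 2, goes nowhere), so no current can flow through it — remove it.
  Rs2 = R6 + Rp1 (series, joined only at node 3) = 1500 + 186.7 = 1687 Ω
  Rp2 = R2 ‖ Rs2 (parallel, both between nodes 0 and 4) = 1/(1/2.2 + 1/1687) = 2.197 Ω
R_eq = 2.197 Ω

Final answer: 2.197 Ω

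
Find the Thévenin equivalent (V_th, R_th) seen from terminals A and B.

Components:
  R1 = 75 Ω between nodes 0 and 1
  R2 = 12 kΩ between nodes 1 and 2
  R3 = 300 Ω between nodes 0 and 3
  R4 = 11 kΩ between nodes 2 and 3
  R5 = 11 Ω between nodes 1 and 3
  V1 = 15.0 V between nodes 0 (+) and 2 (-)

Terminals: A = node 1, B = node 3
Step 1 — V_th is the open-circuit voltage V_A - V_B (nothing connected across the terminals).
Nodal analysis, taking node 2 as the 0 V reference.
Source V1 fixes V_0 = 15 V.
KCL at each unknown node (sum of currents leaving = 0; resistances in Ω):
  Node 1: (V_1 - 15)/75 + (V_1 - 0)/12000 + (V_1 - V_3)/11 = 0
  Node 3: (V_3 - 15)/300 + (V_3 - 0)/11000 + (V_3 - V_1)/11 = 0
Collecting terms (coefficients in siemens):
  0.1043·V_1 - 0.09091·V_3 = 0.2
  0.09433·V_3 - 0.09091·V_1 = 0.05
Determinant D = (0.1043)(0.09433) - (-0.09091)(-0.09091) = 0.001577
V_1 = [(0.2)(0.09433) - (-0.09091)(0.05)]/D = 14.85 V
V_3 = [(0.1043)(0.05) - (0.2)(-0.09091)]/D = 14.84 V
V_th = V_1 - V_3 = 14.85 - 14.84 = 0.008888 V
Step 2 — R_th: zero the source — replace V1 by a short circuit (node 2 merges into node 0) — and find the resistance seen between A (node 1) and B (node 3).
Reduce the network between node 1 (A) and node 3 (B) by series/parallel combination:
  Rp1 = R1 ‖ R2 (parallel, both between nodes 0 and 1) = 1/(1/75 + 1/12000) = 74.53 Ω
  Rp2 = R3 ‖ R4 (parallel, both between nodes 0 and 3) = 1/(1/300 + 1/11000) = 292 Ω
  Rs1 = Rp1 + Rp2 (series, joined only at node 0) = 74.53 + 292 = 366.6 Ω
  Rp3 = R5 ‖ Rs1 (parallel, both between nodes 1 and 3) = 1/(1/11 + 1/366.6) = 10.68 Ω
R_th = 10.68 Ω

Final answer: V_th = 0.008888 V, R_th = 10.68 Ω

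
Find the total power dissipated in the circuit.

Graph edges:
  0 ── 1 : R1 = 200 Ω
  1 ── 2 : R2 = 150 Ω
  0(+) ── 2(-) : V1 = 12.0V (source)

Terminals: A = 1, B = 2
Nodal analysis, taking node 2 as the 0 V reference.
Source V1 fixes V_0 = 12 V.
KCL at each unknown node (sum of currents leaving = 0; resistances in Ω):
  Node 1: (V_1 - 12)/200 + (V_1 - 0)/150 = 0
Collecting terms: 0.01167 × V_1 = 0.06  =>  V_1 = 5.143 V
Power in each resistor, P = (ΔV)²/R:
  P_R1 = (12 - 5.143)²/200 = 0.2351 W
  P_R2 = (5.143 - 0)²/150 = 0.1763 W
P_total = P_R1 + P_R2 = 0.4114 W

Final answer: 0.4114 W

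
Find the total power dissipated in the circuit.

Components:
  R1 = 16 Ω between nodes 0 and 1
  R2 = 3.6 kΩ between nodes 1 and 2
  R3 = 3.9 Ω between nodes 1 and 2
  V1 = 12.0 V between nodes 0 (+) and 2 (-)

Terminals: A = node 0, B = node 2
Nodal analysis, taking node 2 as the 0 V reference.
Source V1 fixes V_0 = 12 V.
KCL at each unknown node (sum of currents leaving = 0; resistances in Ω):
  Node 1: (V_1 - 12)/16 + (V_1 - 0)/3600 + (V_1 - 0)/3.9 = 0
Collecting terms: 0.3192 × V_1 = 0.75  =>  V_1 = 2.35 V
Power in each resistor, P = (ΔV)²/R:
  P_R1 = (12 - 2.35)²/16 = 5.821 W
  P_R2 = (2.35 - 0)²/3600 = 0.001534 W
  P_R3 = (2.35 - 0)²/3.9 = 1.416 W
P_total = P_R1 + P_R2 + P_R3 = 7.238 W

Final answer: 7.238 W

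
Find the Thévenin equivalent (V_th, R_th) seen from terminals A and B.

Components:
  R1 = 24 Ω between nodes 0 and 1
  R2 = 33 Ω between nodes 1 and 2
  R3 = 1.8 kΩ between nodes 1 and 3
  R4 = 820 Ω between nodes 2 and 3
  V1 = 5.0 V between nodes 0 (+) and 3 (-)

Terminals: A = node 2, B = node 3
Step 1 — V_th is the open-circuit voltage V_A - V_B (nothing connected across the terminals).
Nodal analysis, taking node 3 as the 0 V reference.
Source V1 fixes V_0 = 5 V.
KCL at each unknown node (sum of currents leaving = 0; resistances in Ω):
  Node 1: (V_1 - 5)/24 + (V_1 - V_2)/33 + (V_1 - 0)/1800 = 0
  Node 2: (V_2 - V_1)/33 + (V_2 - 0)/820 = 0
Collecting terms (coefficients in siemens):
  0.07253·V_1 - 0.0303·V_2 = 0.2083
  0.03152·V_2 - 0.0303·V_1 = 0
Determinant D = (0.07253)(0.03152) - (-0.0303)(-0.0303) = 0.001368
V_1 = [(0.2083)(0.03152) - (-0.0303)(0)]/D = 4.801 V
V_2 = [(0.07253)(0) - (0.2083)(-0.0303)]/D = 4.615 V
V_th = V_2 - V_3 = 4.615 - 0 = 4.615 V
Step 2 — R_th: zero the source — replace V1 by a short circuit (node 3 merges into node 0) — and find the resistance seen between A (node 2) and B (node 0).
Reduce the network between node 2 (A) and node 0 (B) by series/parallel combination:
  Rp1 = R1 ‖ R3 (parallel, both between nodes 0 and 1) = 1/(1/24 + 1/1800) = 23.68 Ω
  Rs1 = R2 + Rp1 (series, joined only at node 1) = 33 + 23.68 = 56.68 Ω
  Rp2 = R4 ‖ Rs1 (parallel, both between nodes 0 and 2) = 1/(1/820 + 1/56.68) = 53.02 Ω
R_th = 53.02 Ω

Final answer: V_th = 4.615 V, R_th = 53.02 Ω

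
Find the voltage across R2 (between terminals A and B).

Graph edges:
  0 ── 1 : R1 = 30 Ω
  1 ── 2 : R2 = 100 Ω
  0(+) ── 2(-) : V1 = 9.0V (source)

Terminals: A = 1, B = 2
R1 and R2 are in series across V1 (node 0 → node 1 → node 2), and the output A–B is taken across R2, so this is a voltage divider.
Series current: I = V1/(R1 + R2) = 9/(30 + 100) = 9/130 = 0.06923 A
V_R2 = I × R2 = V1 × R2/(R1 + R2) = 9 × 100/130 = 6.923 V

Final answer: 6.923 V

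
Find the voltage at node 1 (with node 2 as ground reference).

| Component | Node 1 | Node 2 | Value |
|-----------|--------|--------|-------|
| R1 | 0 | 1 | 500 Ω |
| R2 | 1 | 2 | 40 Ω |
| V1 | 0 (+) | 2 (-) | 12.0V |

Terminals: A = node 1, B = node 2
Nodal analysis, taking node 2 as the 0 V reference.
Source V1 fixes V_0 = 12 V.
KCL at each unknown node (sum of currents leaving = 0; resistances in Ω):
  Node 1: (V_1 - 12)/500 + (V_1 - 0)/40 = 0
Collecting terms: 0.027 × V_1 = 0.024  =>  V_1 = 0.8889 V
The requested potential is V_1 = 0.8889 V.

Final answer: V_1 = 0.8889 V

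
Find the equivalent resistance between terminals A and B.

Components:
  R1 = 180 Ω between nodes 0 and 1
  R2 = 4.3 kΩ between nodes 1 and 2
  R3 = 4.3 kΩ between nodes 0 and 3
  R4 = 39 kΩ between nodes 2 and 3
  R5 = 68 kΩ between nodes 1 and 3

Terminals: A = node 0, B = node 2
The network is not a plain series/parallel combination. Inject a 1 A test current into terminal A (node 0) and return it from terminal B (node 2); then R_eq = V_A / (1 A).
Nodal analysis, taking node 2 as the 0 V reference.
Current source I_test pushes 1 A into node 0 and draws it out of node 2.
KCL at each unknown node (sum of currents leaving = 0; resistances in Ω):
  Node 0: (V_0 - V_1)/180 + (V_0 - V_3)/4300 - 1 = 0
  Node 1: (V_1 - V_0)/180 + (V_1 - 0)/4300 + (V_1 - V_3)/68000 = 0
  Node 3: (V_3 - V_0)/4300 + (V_3 - V_1)/68000 + (V_3 - 0)/39000 = 0
Collecting terms (coefficients in siemens):
  0.005788·V_0 - 0.005556·V_1 - 0.0002326·V_3 = 1
  0.005803·V_1 - 0.005556·V_0 - 0.00001471·V_3 = 0
  0.0002729·V_3 - 0.0002326·V_0 - 0.00001471·V_1 = 0
Solving these 3 simultaneous equations (Gaussian elimination) gives:
  V_0 = 4059 V, V_1 = 3895 V, V_3 = 3669 V
R_eq = V_0 / 1 A = 4059 Ω = 4.059 kΩ

Final answer: 4.059 kΩ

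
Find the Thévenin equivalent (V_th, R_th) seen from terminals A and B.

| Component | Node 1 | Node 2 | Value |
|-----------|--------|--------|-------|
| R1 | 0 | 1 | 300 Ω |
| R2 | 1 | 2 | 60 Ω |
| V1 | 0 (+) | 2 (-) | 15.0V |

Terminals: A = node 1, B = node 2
Step 1 — V_th is the open-circuit voltage V_A - V_B (nothing connected across the terminals).
Nodal analysis, taking node 2 as the 0 V reference.
Source V1 fixes V_0 = 15 V.
KCL at each unknown node (sum of currents leaving = 0; resistances in Ω):
  Node 1: (V_1 - 15)/300 + (V_1 - 0)/60 = 0
Collecting terms: 0.02 × V_1 = 0.05  =>  V_1 = 2.5 V
V_th = V_1 - V_2 = 2.5 - 0 = 2.5 V
Step 2 — R_th: zero the source — replace V1 by a short circuit (node 2 merges into node 0) — and find the resistance seen between A (node 1) and B (node 0).
Reduce the network between node 1 (A) and node 0 (B) by series/parallel combination:
  Rp1 = R1 ‖ R2 (parallel, both between nodes 0 and 1) = 1/(1/300 + 1/60) = 50 Ω
R_th = 50 Ω

Final answer: V_th = 2.5 V, R_th = 50 Ω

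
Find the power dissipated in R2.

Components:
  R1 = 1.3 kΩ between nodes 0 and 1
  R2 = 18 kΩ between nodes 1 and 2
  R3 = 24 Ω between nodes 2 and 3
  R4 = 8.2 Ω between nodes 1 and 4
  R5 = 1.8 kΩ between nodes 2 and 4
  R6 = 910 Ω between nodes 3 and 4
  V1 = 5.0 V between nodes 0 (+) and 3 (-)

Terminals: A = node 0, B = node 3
Nodal analysis, taking node 3 as the 0 V reference.
Source V1 fixes V_0 = 5 V.
KCL at each unknown node (sum of currents leaving = 0; resistances in Ω):
  Node 1: (V_1 - 5)/1300 + (V_1 - V_2)/18000 + (V_1 - V_4)/8.2 = 0
  Node 2: (V_2 - V_1)/18000 + (V_2 - 0)/24 + (V_2 - V_4)/1800 = 0
  Node 4: (V_4 - V_1)/8.2 + (V_4 - V_2)/1800 + (V_4 - 0)/910 = 0
Collecting terms (coefficients in siemens):
  0.1228·V_1 - 0.00005556·V_2 - 0.122·V_4 = 0.003846
  0.04228·V_2 - 0.00005556·V_1 - 0.0005556·V_4 = 0
  0.1236·V_4 - 0.122·V_1 - 0.0005556·V_2 = 0
Solving these 3 simultaneous equations (Gaussian elimination) gives:
  V_1 = 1.571 V, V_2 = 0.02243 V, V_4 = 1.55 V
I_R2 = (V_1 - V_2)/R2 = (1.571 - 0.02243)/18000 = 0.00008602 A
P_R2 = I_R2² × R2 = (0.00008602)² × 18000 = 0.0001332 W

Final answer: 0.0001332 W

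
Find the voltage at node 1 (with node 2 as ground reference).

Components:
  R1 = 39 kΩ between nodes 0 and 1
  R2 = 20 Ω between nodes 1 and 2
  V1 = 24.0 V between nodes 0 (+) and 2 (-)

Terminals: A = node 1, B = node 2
Nodal analysis, taking node 2 as the 0 V reference.
Source V1 fixes V_0 = 24 V.
KCL at each unknown node (sum of currents leaving = 0; resistances in Ω):
  Node 1: (V_1 - 24)/39000 + (V_1 - 0)/20 = 0
Collecting terms: 0.05003 × V_1 = 0.0006154  =>  V_1 = 0.0123 V
The requested potential is V_1 = 0.0123 V.

Final answer: V_1 = 0.0123 V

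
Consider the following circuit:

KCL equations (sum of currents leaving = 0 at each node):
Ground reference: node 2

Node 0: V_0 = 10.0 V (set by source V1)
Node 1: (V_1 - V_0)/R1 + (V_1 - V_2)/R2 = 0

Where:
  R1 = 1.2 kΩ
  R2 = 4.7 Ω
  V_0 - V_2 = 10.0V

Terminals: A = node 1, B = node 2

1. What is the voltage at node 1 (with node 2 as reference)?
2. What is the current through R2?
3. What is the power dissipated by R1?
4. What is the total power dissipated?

Nodal analysis, taking node 2 as the 0 V reference.
Source V1 fixes V_0 = 10 V.
KCL at each unknown node (sum of currents leaving = 0; resistances in Ω):
  Node 1: (V_1 - 10)/1200 + (V_1 - 0)/4.7 = 0
Collecting terms: 0.2136 × V_1 = 0.008333  =>  V_1 = 0.03901 V
Part 1:
  Read off the nodal solution: V_1 = 0.03901 V
Part 2:
  I_R2 = (V_1 - V_2)/R2 = (0.03901 - 0)/4.7 = 0.008301 A
  Magnitude: I_R2 = 0.008301 A
Part 3:
  I_R1 = (V_0 - V_1)/R1 = (10 - 0.03901)/1200 = 0.008301 A
  P_R1 = I_R1² × R1 = (0.008301)² × 1200 = 0.08268 W
Part 4:
  Power in each resistor, P = (ΔV)²/R:
    P_R1 = (10 - 0.03901)²/1200 = 0.08268 W
    P_R2 = (0.03901 - 0)²/4.7 = 0.0003238 W
  P_total = P_R1 + P_R2 = 0.08301 W

Final answers:
1. V_1 = 0.03901 V
2. I_R2 = 0.008301 A
3. P_R1 = 0.08268 W
4. P_total = 0.08301 W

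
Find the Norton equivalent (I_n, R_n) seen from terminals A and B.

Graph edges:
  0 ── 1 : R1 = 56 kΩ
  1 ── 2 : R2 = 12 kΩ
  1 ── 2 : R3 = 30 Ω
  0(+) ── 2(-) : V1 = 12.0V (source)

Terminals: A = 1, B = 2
Find the Thévenin equivalent first; then I_n = V_th/R_th and R_n = R_th.
Step 1 — V_th is the open-circuit voltage V_A - V_B (nothing connected across the terminals).
Nodal analysis, taking node 2 as the 0 V reference.
Source V1 fixes V_0 = 12 V.
KCL at each unknown node (sum of currents leaving = 0; resistances in Ω):
  Node 1: (V_1 - 12)/56000 + (V_1 - 0)/12000 + (V_1 - 0)/30 = 0
Collecting terms: 0.03343 × V_1 = 0.0002143  =>  V_1 = 0.006409 V
V_th = V_1 - V_2 = 0.006409 - 0 = 0.006409 V
Step 2 — R_th: zero the source — replace V1 by a short circuit (node 2 merges into node 0) — and find the resistance seen between A (node 1) and B (node 0).
Reduce the network between node 1 (A) and node 0 (B) by series/parallel combination:
  Rp1 = R1 ‖ R2 ‖ R3 (parallel, all between nodes 0 and 1) = 1/(1/56000 + 1/12000 + 1/30) = 29.91 Ω
R_th = 29.91 Ω
I_n = V_th/R_th = 0.006409/29.91 = 0.0002143 A, and R_n = R_th = 29.91 Ω

Final answer: I_n = 0.0002143 A, R_n = 29.91 Ω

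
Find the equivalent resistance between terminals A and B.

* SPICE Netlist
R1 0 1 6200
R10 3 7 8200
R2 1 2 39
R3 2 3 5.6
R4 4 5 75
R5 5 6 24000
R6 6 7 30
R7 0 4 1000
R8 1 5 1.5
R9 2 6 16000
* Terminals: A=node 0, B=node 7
The network is not a plain series/parallel combination. Inject a 1 A test current into terminal A (node 0) and return it from terminal B (node 7); then R_eq = V_A / (1 A).
Nodal analysis, taking node 7 as the 0 V reference.
Current source I_test pushes 1 A into node 0 and draws it out of node 7.
KCL at each unknown node (sum of currents leaving = 0; resistances in Ω):
  Node 0: (V_0 - V_1)/6200 + (V_0 - V_4)/1000 - 1 = 0
  Node 1: (V_1 - V_0)/6200 + (V_1 - V_2)/39 + (V_1 - V_5)/1.5 = 0
  Node 2: (V_2 - V_1)/39 + (V_2 - V_3)/5.6 + (V_2 - V_6)/16000 = 0
  Node 3: (V_3 - V_2)/5.6 + (V_3 - 0)/8200 = 0
  Node 4: (V_4 - V_0)/1000 + (V_4 - V_5)/75 = 0
  Node 5: (V_5 - V_1)/1.5 + (V_5 - V_4)/75 + (V_5 - V_6)/24000 = 0
  Node 6: (V_6 - V_2)/16000 + (V_6 - V_5)/24000 + (V_6 - 0)/30 = 0
Collecting terms (coefficients in siemens):
  0.001161·V_0 - 0.0001613·V_1 - 0.001·V_4 = 1
  0.6925·V_1 - 0.0001613·V_0 - 0.02564·V_2 - 0.6667·V_5 = 0
  0.2043·V_2 - 0.02564·V_1 - 0.1786·V_3 - 0.0000625·V_6 = 0
  0.1787·V_3 - 0.1786·V_2 = 0
  0.01433·V_4 - 0.001·V_0 - 0.01333·V_5 = 0
  0.68·V_5 - 0.6667·V_1 - 0.01333·V_4 - 0.00004167·V_6 = 0
  0.03344·V_6 - 0.0000625·V_2 - 0.00004167·V_5 = 0
Solving these 7 simultaneous equations (Gaussian elimination) gives:
  V_0 = 5373 V, V_1 = 4456 V, V_2 = 4424 V, V_3 = 4421 V
  V_4 = 4521 V, V_5 = 4457 V, V_6 = 13.82 V
R_eq = V_0 / 1 A = 5373 Ω = 5.373 kΩ

Final answer: 5.373 kΩ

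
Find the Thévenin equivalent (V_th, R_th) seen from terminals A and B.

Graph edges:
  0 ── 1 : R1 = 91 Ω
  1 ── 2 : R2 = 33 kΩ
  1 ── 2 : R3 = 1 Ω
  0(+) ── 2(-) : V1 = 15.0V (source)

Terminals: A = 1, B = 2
Step 1 — V_th is the open-circuit voltage V_A - V_B (nothing connected across the terminals).
Nodal analysis, taking node 2 as the 0 V reference.
Source V1 fixes V_0 = 15 V.
KCL at each unknown node (sum of currents leaving = 0; resistances in Ω):
  Node 1: (V_1 - 15)/91 + (V_1 - 0)/33000 + (V_1 - 0)/1 = 0
Collecting terms: 1.011 × V_1 = 0.1648  =>  V_1 = 0.163 V
V_th = V_1 - V_2 = 0.163 - 0 = 0.163 V
Step 2 — R_th: zero the source — replace V1 by a short circuit (node 2 merges into node 0) — and find the resistance seen between A (node 1) and B (node 0).
Reduce the network between node 1 (A) and node 0 (B) by series/parallel combination:
  Rp1 = R1 ‖ R2 ‖ R3 (parallel, all between nodes 0 and 1) = 1/(1/91 + 1/33000 + 1/1) = 0.9891 Ω
R_th = 0.9891 Ω

Final answer: V_th = 0.163 V, R_th = 0.9891 Ω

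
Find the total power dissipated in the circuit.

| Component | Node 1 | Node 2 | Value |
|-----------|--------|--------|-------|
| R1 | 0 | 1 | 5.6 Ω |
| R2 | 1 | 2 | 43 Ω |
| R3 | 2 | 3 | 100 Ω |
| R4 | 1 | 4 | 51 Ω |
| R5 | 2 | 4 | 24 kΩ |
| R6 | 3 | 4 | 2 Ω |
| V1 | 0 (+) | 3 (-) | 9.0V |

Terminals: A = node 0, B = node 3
Nodal analysis, taking node 3 as the 0 V reference.
Source V1 fixes V_0 = 9 V.
KCL at each unknown node (sum of currents leaving = 0; resistances in Ω):
  Node 1: (V_1 - 9)/5.6 + (V_1 - V_2)/43 + (V_1 - V_4)/51 = 0
  Node 2: (V_2 - V_1)/43 + (V_2 - 0)/100 + (V_2 - V_4)/24000 = 0
  Node 4: (V_4 - V_1)/51 + (V_4 - V_2)/24000 + (V_4 - 0)/2 = 0
Collecting terms (coefficients in siemens):
  0.2214·V_1 - 0.02326·V_2 - 0.01961·V_4 = 1.607
  0.0333·V_2 - 0.02326·V_1 - 0.00004167·V_4 = 0
  0.5196·V_4 - 0.01961·V_1 - 0.00004167·V_2 = 0
Solving these 3 simultaneous equations (Gaussian elimination) gives:
  V_1 = 7.861 V, V_2 = 5.491 V, V_4 = 0.2971 V
Power in each resistor, P = (ΔV)²/R:
  P_R1 = (9 - 7.861)²/5.6 = 0.2318 W
  P_R2 = (7.861 - 5.491)²/43 = 0.1307 W
  P_R3 = (5.491 - 0)²/100 = 0.3015 W
  P_R4 = (7.861 - 0.2971)²/51 = 1.122 W
  P_R5 = (5.491 - 0.2971)²/24000 = 0.001124 W
  P_R6 = (0 - 0.2971)²/2 = 0.04412 W
P_total = P_R1 + P_R2 + P_R3 + P_R4 + P_R5 + P_R6 = 1.831 W

Final answer: 1.831 W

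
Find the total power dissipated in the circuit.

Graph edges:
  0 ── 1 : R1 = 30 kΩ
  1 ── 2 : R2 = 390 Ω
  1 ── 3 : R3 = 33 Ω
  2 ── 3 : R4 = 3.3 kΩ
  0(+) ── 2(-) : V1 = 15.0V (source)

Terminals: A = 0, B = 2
Nodal analysis, taking node 2 as the 0 V reference.
Source V1 fixes V_0 = 15 V.
KCL at each unknown node (sum of currents leaving = 0; resistances in Ω):
  Node 1: (V_1 - 15)/30000 + (V_1 - 0)/390 + (V_1 - V_3)/33 = 0
  Node 3: (V_3 - V_1)/33 + (V_3 - 0)/3300 = 0
Collecting terms (coefficients in siemens):
  0.0329·V_1 - 0.0303·V_3 = 0.0005
  0.03061·V_3 - 0.0303·V_1 = 0
Determinant D = (0.0329)(0.03061) - (-0.0303)(-0.0303) = 0.00008868
V_1 = [(0.0005)(0.03061) - (-0.0303)(0)]/D = 0.1726 V
V_3 = [(0.0329)(0) - (0.0005)(-0.0303)]/D = 0.1709 V
Power in each resistor, P = (ΔV)²/R:
  P_R1 = (15 - 0.1726)²/30000 = 0.007328 W
  P_R2 = (0.1726 - 0)²/390 = 0.00007636 W
  P_R3 = (0.1726 - 0.1709)²/33 = 0.00000008846 W
  P_R4 = (0 - 0.1709)²/3300 = 0.000008846 W
P_total = P_R1 + P_R2 + P_R3 + P_R4 = 0.007414 W

Final answer: 0.007414 W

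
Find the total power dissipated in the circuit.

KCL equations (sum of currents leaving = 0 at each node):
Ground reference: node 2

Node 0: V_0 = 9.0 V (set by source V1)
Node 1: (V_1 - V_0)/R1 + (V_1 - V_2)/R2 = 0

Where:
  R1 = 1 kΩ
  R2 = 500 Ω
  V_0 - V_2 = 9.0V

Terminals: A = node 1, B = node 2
Nodal analysis, taking node 2 as the 0 V reference.
Source V1 fixes V_0 = 9 V.
KCL at each unknown node (sum of currents leaving = 0; resistances in Ω):
  Node 1: (V_1 - 9)/1000 + (V_1 - 0)/500 = 0
Collecting terms: 0.003 × V_1 = 0.009  =>  V_1 = 3 V
Power in each resistor, P = (ΔV)²/R:
  P_R1 = (9 - 3)²/1000 = 0.036 W
  P_R2 = (3 - 0)²/500 = 0.018 W
P_total = P_R1 + P_R2 = 0.054 W

Final answer: 0.054 W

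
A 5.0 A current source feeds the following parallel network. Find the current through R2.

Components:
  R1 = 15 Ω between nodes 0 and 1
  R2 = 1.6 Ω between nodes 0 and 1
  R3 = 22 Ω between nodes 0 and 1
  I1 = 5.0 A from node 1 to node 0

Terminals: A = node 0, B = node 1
All resistors sit directly between nodes 0 and 1, so they are in parallel and share one voltage V; the full source current 5 A splits among them.
1/R_par = 1/15 + 1/1.6 + 1/22 = 0.7371 S  =>  R_par = 1.357 Ω
V = I × R_par = 5 × 1.357 = 6.783 V
I_R2 = V/R2 = 6.783/1.6 = 4.239 A

Final answer: 4.239 A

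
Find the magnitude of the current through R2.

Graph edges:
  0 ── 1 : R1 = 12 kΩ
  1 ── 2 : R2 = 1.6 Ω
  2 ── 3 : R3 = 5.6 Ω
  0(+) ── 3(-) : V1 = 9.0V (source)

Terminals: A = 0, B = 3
Nodal analysis, taking node 3 as the 0 V reference.
Source V1 fixes V_0 = 9 V.
KCL at each unknown node (sum of currents leaving = 0; resistances in Ω):
  Node 1: (V_1 - 9)/12000 + (V_1 - V_2)/1.6 = 0
  Node 2: (V_2 - V_1)/1.6 + (V_2 - 0)/5.6 = 0
Collecting terms (coefficients in siemens):
  0.6251·V_1 - 0.625·V_2 = 0.00075
  0.8036·V_2 - 0.625·V_1 = 0
Determinant D = (0.6251)(0.8036) - (-0.625)(-0.625) = 0.1117
V_1 = [(0.00075)(0.8036) - (-0.625)(0)]/D = 0.005397 V
V_2 = [(0.6251)(0) - (0.00075)(-0.625)]/D = 0.004197 V
I_R2 = (V_1 - V_2)/R2 = (0.005397 - 0.004197)/1.6 = 0.0007496 A
|I_R2| = 0.0007496 A

Final answer: |I_R2| = 0.0007496 A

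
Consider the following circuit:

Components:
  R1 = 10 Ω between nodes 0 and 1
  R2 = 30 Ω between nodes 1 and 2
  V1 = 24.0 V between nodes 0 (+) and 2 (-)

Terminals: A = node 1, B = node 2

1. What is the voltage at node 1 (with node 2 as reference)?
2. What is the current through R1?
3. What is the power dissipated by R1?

Nodal analysis, taking node 2 as the 0 V reference.
Source V1 fixes V_0 = 24 V.
KCL at each unknown node (sum of currents leaving = 0; resistances in Ω):
  Node 1: (V_1 - 24)/10 + (V_1 - 0)/30 = 0
Collecting terms: 0.1333 × V_1 = 2.4  =>  V_1 = 18 V
Part 1:
  Read off the nodal solution: V_1 = 18 V
Part 2:
  I_R1 = (V_0 - V_1)/R1 = (24 - 18)/10 = 0.6 A
  Magnitude: I_R1 = 0.6 A
Part 3:
  I_R1 = (V_0 - V_1)/R1 = (24 - 18)/10 = 0.6 A
  P_R1 = I_R1² × R1 = (0.6)² × 10 = 3.6 W

Final answers:
1. V_1 = 18 V
2. I_R1 = 0.6 A
3. P_R1 = 3.6 W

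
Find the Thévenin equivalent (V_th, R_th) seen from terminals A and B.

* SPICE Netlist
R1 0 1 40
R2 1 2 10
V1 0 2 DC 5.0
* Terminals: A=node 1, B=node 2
Step 1 — V_th is the open-circuit voltage V_A - V_B (nothing connected across the terminals).
Nodal analysis, taking node 2 as the 0 V reference.
Source V1 fixes V_0 = 5 V.
KCL at each unknown node (sum of currents leaving = 0; resistances in Ω):
  Node 1: (V_1 - 5)/40 + (V_1 - 0)/10 = 0
Collecting terms: 0.125 × V_1 = 0.125  =>  V_1 = 1 V
V_th = V_1 - V_2 = 1 - 0 = 1 V
Step 2 — R_th: zero the source — replace V1 by a short circuit (node 2 merges into node 0) — and find the resistance seen between A (node 1) and B (node 0).
Reduce the network between node 1 (A) and node 0 (B) by series/parallel combination:
  Rp1 = R1 ‖ R2 (parallel, both between nodes 0 and 1) = 1/(1/40 + 1/10) = 8 Ω
R_th = 8 Ω

Final answer: V_th = 1 V, R_th = 8 Ω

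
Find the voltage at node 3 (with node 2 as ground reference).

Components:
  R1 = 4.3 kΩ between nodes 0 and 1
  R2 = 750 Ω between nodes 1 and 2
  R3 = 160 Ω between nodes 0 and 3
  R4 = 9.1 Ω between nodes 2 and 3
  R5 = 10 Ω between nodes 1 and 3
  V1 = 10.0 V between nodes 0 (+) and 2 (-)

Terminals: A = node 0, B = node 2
Nodal analysis, taking node 2 as the 0 V reference.
Source V1 fixes V_0 = 10 V.
KCL at each unknown node (sum of currents leaving = 0; resistances in Ω):
  Node 1: (V_1 - 10)/4300 + (V_1 - 0)/750 + (V_1 - V_3)/10 = 0
  Node 3: (V_3 - 10)/160 + (V_3 - 0)/9.1 + (V_3 - V_1)/10 = 0
Collecting terms (coefficients in siemens):
  0.1016·V_1 - 0.1·V_3 = 0.002326
  0.2161·V_3 - 0.1·V_1 = 0.0625
Determinant D = (0.1016)(0.2161) - (-0.1)(-0.1) = 0.01195
V_1 = [(0.002326)(0.2161) - (-0.1)(0.0625)]/D = 0.565 V
V_3 = [(0.1016)(0.0625) - (0.002326)(-0.1)]/D = 0.5505 V
The requested potential is V_3 = 0.5505 V.

Final answer: V_3 = 0.5505 V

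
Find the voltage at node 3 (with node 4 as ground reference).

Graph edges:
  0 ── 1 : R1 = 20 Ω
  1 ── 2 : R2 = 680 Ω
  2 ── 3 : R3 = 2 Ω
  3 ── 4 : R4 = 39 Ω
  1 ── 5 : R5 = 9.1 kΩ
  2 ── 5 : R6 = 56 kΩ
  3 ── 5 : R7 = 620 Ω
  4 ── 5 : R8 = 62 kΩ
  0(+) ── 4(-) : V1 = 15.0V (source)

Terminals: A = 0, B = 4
Nodal analysis, taking node 4 as the 0 V reference.
Source V1 fixes V_0 = 15 V.
KCL at each unknown node (sum of currents leaving = 0; resistances in Ω):
  Node 1: (V_1 - 15)/20 + (V_1 - V_2)/680 + (V_1 - V_5)/9100 = 0
  Node 2: (V_2 - V_1)/680 + (V_2 - V_3)/2 + (V_2 - V_5)/56000 = 0
  Node 3: (V_3 - V_2)/2 + (V_3 - 0)/39 + (V_3 - V_5)/620 = 0
  Node 5: (V_5 - V_1)/9100 + (V_5 - V_2)/56000 + (V_5 - V_3)/620 + (V_5 - 0)/62000 = 0
Collecting terms (coefficients in siemens):
  0.05158·V_1 - 0.001471·V_2 - 0.0001099·V_5 = 0.75
  0.5015·V_2 - 0.001471·V_1 - 0.5·V_3 - 0.00001786·V_5 = 0
  0.5273·V_3 - 0.5·V_2 - 0.001613·V_5 = 0
  0.001757·V_5 - 0.0001099·V_1 - 0.00001786·V_2 - 0.001613·V_3 = 0
Solving these 4 simultaneous equations (Gaussian elimination) gives:
  V_1 = 14.57 V, V_2 = 0.8796 V, V_3 = 0.8393 V, V_5 = 1.691 V
The requested potential is V_3 = 0.8393 V.

Final answer: V_3 = 0.8393 V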